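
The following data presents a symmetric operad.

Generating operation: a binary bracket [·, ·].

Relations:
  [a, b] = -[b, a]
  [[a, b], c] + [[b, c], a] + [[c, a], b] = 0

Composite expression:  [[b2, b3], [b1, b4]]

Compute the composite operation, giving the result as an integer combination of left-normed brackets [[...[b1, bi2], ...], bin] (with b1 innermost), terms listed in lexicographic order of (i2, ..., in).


Antisymmetry and Jacobi reduce to b1-anchored left-normed brackets.
Composite bracket: [[b2, b3], [b1, b4]]
Each bracket splits as ab - ba, giving 8 signed words (2^3 = 8).
Keep just the words that open with b1:
  from b1b4b2b3, sign -1: term -[[[b1, b4], b2], b3]
  from b1b4b3b2, sign +1: term +[[[b1, b4], b3], b2]

-[[[b1, b4], b2], b3] + [[[b1, b4], b3], b2]


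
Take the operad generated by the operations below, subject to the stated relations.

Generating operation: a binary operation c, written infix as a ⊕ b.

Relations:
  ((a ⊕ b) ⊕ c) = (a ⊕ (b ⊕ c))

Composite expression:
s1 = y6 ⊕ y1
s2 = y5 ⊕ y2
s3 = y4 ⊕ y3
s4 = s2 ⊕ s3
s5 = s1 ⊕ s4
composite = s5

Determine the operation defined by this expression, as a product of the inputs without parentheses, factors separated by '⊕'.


y6 ⊕ y1 ⊕ y5 ⊕ y2 ⊕ y4 ⊕ y3


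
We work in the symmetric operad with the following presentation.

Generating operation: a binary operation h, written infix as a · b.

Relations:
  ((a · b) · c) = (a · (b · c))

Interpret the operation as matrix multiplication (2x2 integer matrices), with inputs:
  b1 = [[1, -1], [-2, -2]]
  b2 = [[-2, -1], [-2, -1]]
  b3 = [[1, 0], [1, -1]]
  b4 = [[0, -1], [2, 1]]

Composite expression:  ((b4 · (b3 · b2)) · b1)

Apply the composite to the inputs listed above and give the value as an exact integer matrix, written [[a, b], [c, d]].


[[0, 0], [0, 8]]

(b3 · b2) = [[-2, -1], [0, 0]]
(b4 · (b3 · b2)) = [[0, 0], [-4, -2]]
((b4 · (b3 · b2)) · b1) = [[0, 0], [0, 8]]


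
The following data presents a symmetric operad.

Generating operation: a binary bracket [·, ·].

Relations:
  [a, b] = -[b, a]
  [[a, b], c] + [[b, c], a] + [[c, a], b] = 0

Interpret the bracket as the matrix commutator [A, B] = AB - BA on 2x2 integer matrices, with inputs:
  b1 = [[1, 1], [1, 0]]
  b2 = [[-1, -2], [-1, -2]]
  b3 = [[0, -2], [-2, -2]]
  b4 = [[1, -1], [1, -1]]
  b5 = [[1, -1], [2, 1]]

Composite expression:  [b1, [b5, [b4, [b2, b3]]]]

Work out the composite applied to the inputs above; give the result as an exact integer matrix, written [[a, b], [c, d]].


[b2, b3] = [[2, 2], [0, -2]]
[b4, [b2, b3]] = [[-2, 8], [4, 2]]
[b5, [b4, [b2, b3]]] = [[-20, -4], [-8, 20]]
[b1, [b5, [b4, [b2, b3]]]] = [[-4, 36], [-32, 4]]

[[-4, 36], [-32, 4]]


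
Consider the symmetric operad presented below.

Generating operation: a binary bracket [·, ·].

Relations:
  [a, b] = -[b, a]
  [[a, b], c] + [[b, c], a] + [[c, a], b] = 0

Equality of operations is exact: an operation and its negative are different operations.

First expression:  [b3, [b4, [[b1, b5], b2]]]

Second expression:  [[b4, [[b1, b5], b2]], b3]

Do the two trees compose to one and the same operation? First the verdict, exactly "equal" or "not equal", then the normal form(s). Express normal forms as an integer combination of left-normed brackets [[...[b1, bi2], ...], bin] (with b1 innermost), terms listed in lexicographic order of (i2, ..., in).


not equal: they reduce to [[[[b1, b5], b2], b4], b3] and -[[[[b1, b5], b2], b4], b3]

The first expression reduces to [[[[b1, b5], b2], b4], b3]
The second expression reduces to -[[[[b1, b5], b2], b4], b3]
They disagree, so not equal.


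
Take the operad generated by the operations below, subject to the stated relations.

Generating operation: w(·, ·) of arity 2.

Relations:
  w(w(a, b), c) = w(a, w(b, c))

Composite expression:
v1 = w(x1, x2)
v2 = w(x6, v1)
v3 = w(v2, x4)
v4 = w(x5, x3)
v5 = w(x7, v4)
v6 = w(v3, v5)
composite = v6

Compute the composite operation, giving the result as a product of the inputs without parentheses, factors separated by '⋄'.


Every regrouping of w is equal, so read the x-inputs in written order.
w(x1, x2) flattens to x1 ⋄ x2
w(x6, w(x1, x2)) flattens to x6 ⋄ x1 ⋄ x2
w(w(x6, w(x1, x2)), x4) flattens to x6 ⋄ x1 ⋄ x2 ⋄ x4
w(x5, x3) flattens to x5 ⋄ x3
w(x7, w(x5, x3)) flattens to x7 ⋄ x5 ⋄ x3
w(w(w(x6, w(x1, x2)), x4), w(x7, w(x5, x3))) flattens to x6 ⋄ x1 ⋄ x2 ⋄ x4 ⋄ x7 ⋄ x5 ⋄ x3

x6 ⋄ x1 ⋄ x2 ⋄ x4 ⋄ x7 ⋄ x5 ⋄ x3


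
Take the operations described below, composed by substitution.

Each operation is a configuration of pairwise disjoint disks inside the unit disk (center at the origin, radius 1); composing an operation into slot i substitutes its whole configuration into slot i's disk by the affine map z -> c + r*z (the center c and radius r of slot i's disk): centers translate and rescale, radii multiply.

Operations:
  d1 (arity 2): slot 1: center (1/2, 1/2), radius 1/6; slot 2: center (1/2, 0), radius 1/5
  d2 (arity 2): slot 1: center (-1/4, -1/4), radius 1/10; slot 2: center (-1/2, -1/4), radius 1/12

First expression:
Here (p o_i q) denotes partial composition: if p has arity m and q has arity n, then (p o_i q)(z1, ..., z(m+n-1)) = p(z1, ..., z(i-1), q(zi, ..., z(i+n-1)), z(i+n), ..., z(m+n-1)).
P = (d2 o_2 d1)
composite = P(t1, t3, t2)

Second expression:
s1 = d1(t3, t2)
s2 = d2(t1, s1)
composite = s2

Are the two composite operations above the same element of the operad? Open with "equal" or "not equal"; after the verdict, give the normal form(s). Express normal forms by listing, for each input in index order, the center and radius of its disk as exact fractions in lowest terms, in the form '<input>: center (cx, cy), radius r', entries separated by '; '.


Reducing the first expression gives t1: center (-1/4, -1/4), radius 1/10; t2: center (-11/24, -1/4), radius 1/60; t3: center (-11/24, -5/24), radius 1/72
Reducing the second expression gives t1: center (-1/4, -1/4), radius 1/10; t2: center (-11/24, -1/4), radius 1/60; t3: center (-11/24, -5/24), radius 1/72
The normal forms match — equal.

equal; both compose to t1: center (-1/4, -1/4), radius 1/10; t2: center (-11/24, -1/4), radius 1/60; t3: center (-11/24, -5/24), radius 1/72


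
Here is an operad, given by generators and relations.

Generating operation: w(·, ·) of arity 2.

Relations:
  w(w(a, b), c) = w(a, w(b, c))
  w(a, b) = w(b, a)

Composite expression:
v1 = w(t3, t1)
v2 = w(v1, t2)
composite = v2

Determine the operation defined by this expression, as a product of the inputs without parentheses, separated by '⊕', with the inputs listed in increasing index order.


t1 ⊕ t2 ⊕ t3

Key point: w commutes, so take the t-inputs in any fixed order.
w(t3, t1) reduces to t3 ⊕ t1
w(w(t3, t1), t2) reduces to t3 ⊕ t1 ⊕ t2
the factors in increasing index order: t1 ⊕ t2 ⊕ t3


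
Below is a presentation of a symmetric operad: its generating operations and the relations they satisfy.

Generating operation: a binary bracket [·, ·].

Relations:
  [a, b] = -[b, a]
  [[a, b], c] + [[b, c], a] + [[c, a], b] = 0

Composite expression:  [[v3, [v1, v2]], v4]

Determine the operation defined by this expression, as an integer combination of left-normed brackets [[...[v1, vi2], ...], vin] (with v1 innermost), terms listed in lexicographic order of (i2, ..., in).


Left-normed coefficients sit on the v1-initial expansion words.
Composite bracket: [[v3, [v1, v2]], v4]
Full expansion: 8 signed words from ab - ba (2^3 = 8).
Words beginning with v1 determine it all:
  v1v2v3v4 appears with sign -1, giving the term -[[[v1, v2], v3], v4]

-[[[v1, v2], v3], v4]


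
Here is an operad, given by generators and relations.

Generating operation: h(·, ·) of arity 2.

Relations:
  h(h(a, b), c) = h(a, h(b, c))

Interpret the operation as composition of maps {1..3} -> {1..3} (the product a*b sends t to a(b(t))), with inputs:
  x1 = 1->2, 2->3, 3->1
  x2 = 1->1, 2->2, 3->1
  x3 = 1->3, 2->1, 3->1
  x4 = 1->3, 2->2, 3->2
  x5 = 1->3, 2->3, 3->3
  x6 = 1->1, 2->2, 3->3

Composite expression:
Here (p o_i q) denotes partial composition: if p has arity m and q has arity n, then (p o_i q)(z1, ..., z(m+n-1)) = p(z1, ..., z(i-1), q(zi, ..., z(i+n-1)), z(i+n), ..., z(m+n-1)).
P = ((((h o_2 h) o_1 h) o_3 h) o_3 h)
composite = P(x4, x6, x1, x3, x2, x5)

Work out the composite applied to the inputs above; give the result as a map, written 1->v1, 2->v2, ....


1->3, 2->3, 3->3

h(x4, x6) = 1->3, 2->2, 3->2
h(x1, x3) = 1->1, 2->2, 3->2
h(h(x1, x3), x2) = 1->1, 2->2, 3->1
h(h(h(x1, x3), x2), x5) = 1->1, 2->1, 3->1
h(h(x4, x6), h(h(h(x1, x3), x2), x5)) = 1->3, 2->3, 3->3


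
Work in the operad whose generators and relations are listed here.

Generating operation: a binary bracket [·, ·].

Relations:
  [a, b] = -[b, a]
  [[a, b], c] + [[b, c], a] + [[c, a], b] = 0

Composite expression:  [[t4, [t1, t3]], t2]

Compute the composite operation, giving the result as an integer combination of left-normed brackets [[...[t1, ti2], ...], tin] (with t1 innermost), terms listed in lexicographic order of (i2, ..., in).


-[[[t1, t3], t4], t2]

Left-normed coefficients sit on the t1-initial expansion words.
Composite bracket: [[t4, [t1, t3]], t2]
The bracket unfolds into 8 signed words via [a, b] = ab - ba (2^3 = 8).
Only words starting with t1 matter:
  word t1t3t4t2 has sign -1, contributing -[[[t1, t3], t4], t2]


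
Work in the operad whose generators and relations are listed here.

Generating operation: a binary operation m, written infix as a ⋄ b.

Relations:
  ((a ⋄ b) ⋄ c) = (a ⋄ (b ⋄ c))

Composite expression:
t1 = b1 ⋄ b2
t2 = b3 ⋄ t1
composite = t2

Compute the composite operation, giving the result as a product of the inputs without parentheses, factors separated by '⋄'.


The m-tree's shape is irrelevant; the b-reading-order decides.
(b1 ⋄ b2) reduces to b1 ⋄ b2
(b3 ⋄ (b1 ⋄ b2)) reduces to b3 ⋄ b1 ⋄ b2

b3 ⋄ b1 ⋄ b2


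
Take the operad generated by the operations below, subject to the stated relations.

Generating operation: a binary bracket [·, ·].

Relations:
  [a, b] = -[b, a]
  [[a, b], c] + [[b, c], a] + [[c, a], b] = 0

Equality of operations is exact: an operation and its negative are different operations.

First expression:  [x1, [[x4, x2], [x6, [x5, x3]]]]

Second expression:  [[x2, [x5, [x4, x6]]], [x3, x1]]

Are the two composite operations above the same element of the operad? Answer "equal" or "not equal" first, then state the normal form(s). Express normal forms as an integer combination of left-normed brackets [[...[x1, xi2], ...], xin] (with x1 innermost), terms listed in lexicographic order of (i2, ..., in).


not equal; the first gives -[[[[[x1, x2], x4], x3], x5], x6] + [[[[[x1, x2], x4], x5], x3], x6] + [[[[[x1, x2], x4], x6], x3], x5] - [[[[[x1, x2], x4], x6], x5], x3] + [[[[[x1, x3], x5], x6], x2], x4] - [[[[[x1, x3], x5], x6], x4], x2] + [[[[[x1, x4], x2], x3], x5], x6] - [[[[[x1, x4], x2], x5], x3], x6] - [[[[[x1, x4], x2], x6], x3], x5] + [[[[[x1, x4], x2], x6], x5], x3] - [[[[[x1, x5], x3], x6], x2], x4] + [[[[[x1, x5], x3], x6], x4], x2] - [[[[[x1, x6], x3], x5], x2], x4] + [[[[[x1, x6], x3], x5], x4], x2] + [[[[[x1, x6], x5], x3], x2], x4] - [[[[[x1, x6], x5], x3], x4], x2] and the second -[[[[[x1, x3], x2], x4], x6], x5] + [[[[[x1, x3], x2], x5], x4], x6] - [[[[[x1, x3], x2], x5], x6], x4] + [[[[[x1, x3], x2], x6], x4], x5] + [[[[[x1, x3], x4], x6], x5], x2] - [[[[[x1, x3], x5], x4], x6], x2] + [[[[[x1, x3], x5], x6], x4], x2] - [[[[[x1, x3], x6], x4], x5], x2]

In normal form, the first expression is -[[[[[x1, x2], x4], x3], x5], x6] + [[[[[x1, x2], x4], x5], x3], x6] + [[[[[x1, x2], x4], x6], x3], x5] - [[[[[x1, x2], x4], x6], x5], x3] + [[[[[x1, x3], x5], x6], x2], x4] - [[[[[x1, x3], x5], x6], x4], x2] + [[[[[x1, x4], x2], x3], x5], x6] - [[[[[x1, x4], x2], x5], x3], x6] - [[[[[x1, x4], x2], x6], x3], x5] + [[[[[x1, x4], x2], x6], x5], x3] - [[[[[x1, x5], x3], x6], x2], x4] + [[[[[x1, x5], x3], x6], x4], x2] - [[[[[x1, x6], x3], x5], x2], x4] + [[[[[x1, x6], x3], x5], x4], x2] + [[[[[x1, x6], x5], x3], x2], x4] - [[[[[x1, x6], x5], x3], x4], x2]
In normal form, the second expression is -[[[[[x1, x3], x2], x4], x6], x5] + [[[[[x1, x3], x2], x5], x4], x6] - [[[[[x1, x3], x2], x5], x6], x4] + [[[[[x1, x3], x2], x6], x4], x5] + [[[[[x1, x3], x4], x6], x5], x2] - [[[[[x1, x3], x5], x4], x6], x2] + [[[[[x1, x3], x5], x6], x4], x2] - [[[[[x1, x3], x6], x4], x5], x2]
No match — not equal.


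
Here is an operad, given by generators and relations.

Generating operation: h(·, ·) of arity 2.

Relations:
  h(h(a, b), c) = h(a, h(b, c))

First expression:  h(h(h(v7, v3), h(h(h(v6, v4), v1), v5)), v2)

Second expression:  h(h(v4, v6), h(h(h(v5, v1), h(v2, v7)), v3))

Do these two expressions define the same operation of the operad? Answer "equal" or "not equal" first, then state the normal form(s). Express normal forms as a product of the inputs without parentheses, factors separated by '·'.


The first expression, normalized: v7 · v3 · v6 · v4 · v1 · v5 · v2
The second expression, normalized: v4 · v6 · v5 · v1 · v2 · v7 · v3
Different reductions; not equal.

not equal; the first gives v7 · v3 · v6 · v4 · v1 · v5 · v2 and the second v4 · v6 · v5 · v1 · v2 · v7 · v3


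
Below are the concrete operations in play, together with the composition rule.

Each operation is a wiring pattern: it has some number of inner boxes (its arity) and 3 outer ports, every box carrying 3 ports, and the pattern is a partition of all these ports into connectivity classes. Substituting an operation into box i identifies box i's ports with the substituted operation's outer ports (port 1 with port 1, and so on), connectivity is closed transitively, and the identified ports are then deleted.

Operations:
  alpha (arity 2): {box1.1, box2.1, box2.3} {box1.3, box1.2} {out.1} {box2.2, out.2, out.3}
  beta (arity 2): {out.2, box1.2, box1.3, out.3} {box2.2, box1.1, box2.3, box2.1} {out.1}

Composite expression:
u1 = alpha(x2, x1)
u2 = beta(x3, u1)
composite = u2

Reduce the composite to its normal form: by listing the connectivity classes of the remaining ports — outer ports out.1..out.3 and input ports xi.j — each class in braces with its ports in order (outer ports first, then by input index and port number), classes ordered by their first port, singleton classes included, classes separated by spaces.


{out.1} {out.2, out.3, x3.2, x3.3} {x1.1, x1.3, x2.1} {x1.2, x3.1} {x2.2, x2.3}

After gluing at beta, chains via deleted ports link the x-ports.
after alpha, the pattern on (x2, x1) reads {out.1} {out.2, out.3, x1.2} {x1.1, x1.3, x2.1} {x2.2, x2.3} (out.j = its outer ports)
after beta, the pattern on (x3, x2, x1) reads {out.1} {out.2, out.3, x3.2, x3.3} {x1.1, x1.3, x2.1} {x1.2, x3.1} {x2.2, x2.3} (out.j = its outer ports)


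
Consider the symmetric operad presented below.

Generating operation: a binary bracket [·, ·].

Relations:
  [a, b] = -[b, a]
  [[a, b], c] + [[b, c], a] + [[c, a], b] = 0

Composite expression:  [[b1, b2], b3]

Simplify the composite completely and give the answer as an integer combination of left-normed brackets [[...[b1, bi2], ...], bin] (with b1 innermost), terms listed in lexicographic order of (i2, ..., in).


[[b1, b2], b3]

Expand each bracket as ab - ba; the b1-initial words give the coefficients.
Composite bracket: [[b1, b2], b3]
Under [a, b] = ab - ba we get 4 signed associative words (2^2 = 4).
Collect the words opening with b1:
  b1b2b3 (sign +1) contributes +[[b1, b2], b3]


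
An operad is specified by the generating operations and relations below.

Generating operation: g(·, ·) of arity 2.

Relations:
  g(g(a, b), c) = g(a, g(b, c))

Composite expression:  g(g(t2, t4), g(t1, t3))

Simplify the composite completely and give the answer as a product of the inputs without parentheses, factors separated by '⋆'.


t2 ⋆ t4 ⋆ t1 ⋆ t3

All parenthesizations of g agree; list the t-inputs left to right.
g(t2, t4) flattens to t2 ⋆ t4
g(t1, t3) flattens to t1 ⋆ t3
g(g(t2, t4), g(t1, t3)) flattens to t2 ⋆ t4 ⋆ t1 ⋆ t3


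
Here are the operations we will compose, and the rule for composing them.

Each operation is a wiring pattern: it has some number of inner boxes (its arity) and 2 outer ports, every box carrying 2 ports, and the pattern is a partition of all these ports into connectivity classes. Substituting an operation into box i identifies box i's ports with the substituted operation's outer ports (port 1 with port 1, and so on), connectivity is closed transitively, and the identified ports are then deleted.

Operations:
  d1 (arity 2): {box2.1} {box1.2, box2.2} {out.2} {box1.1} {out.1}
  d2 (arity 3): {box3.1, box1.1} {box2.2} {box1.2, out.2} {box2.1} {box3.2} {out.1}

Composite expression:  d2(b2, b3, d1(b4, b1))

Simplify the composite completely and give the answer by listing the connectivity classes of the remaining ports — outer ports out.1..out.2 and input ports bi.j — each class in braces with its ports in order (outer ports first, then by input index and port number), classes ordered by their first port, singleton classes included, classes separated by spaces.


{out.1} {out.2, b2.2} {b1.1} {b1.2, b4.2} {b2.1} {b3.1} {b3.2} {b4.1}

After gluing at d2, chains via deleted ports link the b-ports.
the subtree at d1 composes to {out.1} {out.2} {b1.1} {b1.2, b4.2} {b4.1} on (b4, b1); out.j = own outer ports
the subtree at d2 composes to {out.1} {out.2, b2.2} {b1.1} {b1.2, b4.2} {b2.1} {b3.1} {b3.2} {b4.1} on (b2, b3, b4, b1); out.j = own outer ports


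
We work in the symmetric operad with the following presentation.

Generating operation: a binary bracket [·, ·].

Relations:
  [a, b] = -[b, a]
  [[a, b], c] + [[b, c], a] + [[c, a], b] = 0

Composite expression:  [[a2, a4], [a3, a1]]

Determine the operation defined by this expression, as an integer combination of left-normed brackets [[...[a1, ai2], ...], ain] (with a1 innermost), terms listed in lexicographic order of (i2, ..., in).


[[[a1, a3], a2], a4] - [[[a1, a3], a4], a2]

A multilinear Lie element is pinned by a1-initial words (a1 innermost).
Composite bracket: [[a2, a4], [a3, a1]]
Under [a, b] = ab - ba we get 8 signed associative words (2^3 = 8).
Keep just the words that open with a1:
  the word a1a3a2a4 carries sign +1 and contributes +[[[a1, a3], a2], a4]
  the word a1a3a4a2 carries sign -1 and contributes -[[[a1, a3], a4], a2]


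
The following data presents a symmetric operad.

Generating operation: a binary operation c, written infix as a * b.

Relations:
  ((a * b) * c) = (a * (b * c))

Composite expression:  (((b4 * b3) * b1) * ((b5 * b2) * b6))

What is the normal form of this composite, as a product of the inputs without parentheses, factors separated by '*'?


Under associativity of c, the answer is the b's in reading order.
(b4 * b3) spells out as b4 * b3
((b4 * b3) * b1) spells out as b4 * b3 * b1
(b5 * b2) spells out as b5 * b2
((b5 * b2) * b6) spells out as b5 * b2 * b6
(((b4 * b3) * b1) * ((b5 * b2) * b6)) spells out as b4 * b3 * b1 * b5 * b2 * b6

b4 * b3 * b1 * b5 * b2 * b6


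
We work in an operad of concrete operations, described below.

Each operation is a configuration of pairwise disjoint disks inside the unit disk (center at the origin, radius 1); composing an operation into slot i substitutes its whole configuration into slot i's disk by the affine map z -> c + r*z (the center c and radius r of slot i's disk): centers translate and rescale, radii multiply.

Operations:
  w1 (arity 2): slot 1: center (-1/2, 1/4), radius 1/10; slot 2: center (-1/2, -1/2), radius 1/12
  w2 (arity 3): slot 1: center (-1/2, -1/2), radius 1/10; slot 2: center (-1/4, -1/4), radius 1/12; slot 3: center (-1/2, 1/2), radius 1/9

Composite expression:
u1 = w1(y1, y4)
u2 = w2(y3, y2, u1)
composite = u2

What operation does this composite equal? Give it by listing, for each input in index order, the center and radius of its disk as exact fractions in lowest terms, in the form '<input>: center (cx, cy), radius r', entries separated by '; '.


y1: center (-5/9, 19/36), radius 1/90; y2: center (-1/4, -1/4), radius 1/12; y3: center (-1/2, -1/2), radius 1/10; y4: center (-5/9, 4/9), radius 1/108

Affine substitution under w2: radii multiply and y-centers shift.
y3: after 1 affine step, its disk has center (-1/2, -1/2), radius 1/10
y2: after 1 affine step, its disk has center (-1/4, -1/4), radius 1/12
y1: after 2 affine steps, its disk has center (-5/9, 19/36), radius 1/90
y4: after 2 affine steps, its disk has center (-5/9, 4/9), radius 1/108


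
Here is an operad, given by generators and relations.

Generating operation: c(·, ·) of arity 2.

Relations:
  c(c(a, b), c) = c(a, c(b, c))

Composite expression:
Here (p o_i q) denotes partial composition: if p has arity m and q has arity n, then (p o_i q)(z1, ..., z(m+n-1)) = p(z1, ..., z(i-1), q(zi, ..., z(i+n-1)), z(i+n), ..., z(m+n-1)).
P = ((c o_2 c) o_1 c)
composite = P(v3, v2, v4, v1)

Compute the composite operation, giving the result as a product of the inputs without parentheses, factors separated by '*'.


Associativity of c dissolves the nesting; only the v-input order survives.
c(v3, v2) unparenthesizes to v3 * v2
c(v4, v1) unparenthesizes to v4 * v1
c(c(v3, v2), c(v4, v1)) unparenthesizes to v3 * v2 * v4 * v1

v3 * v2 * v4 * v1


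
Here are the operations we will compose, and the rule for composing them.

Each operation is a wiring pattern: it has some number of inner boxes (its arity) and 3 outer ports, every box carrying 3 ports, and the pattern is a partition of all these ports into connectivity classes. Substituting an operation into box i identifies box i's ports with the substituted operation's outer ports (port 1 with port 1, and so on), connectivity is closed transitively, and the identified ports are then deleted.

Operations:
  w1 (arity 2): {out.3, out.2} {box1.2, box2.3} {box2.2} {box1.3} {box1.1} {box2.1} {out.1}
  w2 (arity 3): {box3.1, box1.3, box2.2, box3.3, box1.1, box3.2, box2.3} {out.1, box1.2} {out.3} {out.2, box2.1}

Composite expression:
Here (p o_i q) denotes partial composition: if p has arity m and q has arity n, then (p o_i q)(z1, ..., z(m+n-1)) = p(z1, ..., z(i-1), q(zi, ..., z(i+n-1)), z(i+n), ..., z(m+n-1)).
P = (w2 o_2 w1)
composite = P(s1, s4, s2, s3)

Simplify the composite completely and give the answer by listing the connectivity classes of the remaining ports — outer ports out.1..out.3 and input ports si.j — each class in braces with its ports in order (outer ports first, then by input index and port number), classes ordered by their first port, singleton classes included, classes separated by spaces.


{out.1, s1.2} {out.2} {out.3} {s1.1, s1.3, s3.1, s3.2, s3.3} {s2.1} {s2.2} {s2.3, s4.2} {s4.1} {s4.3}

Substituting into w2 glues patterns; closure does the rest.
the subtree at w1 composes to {out.1} {out.2, out.3} {s2.1} {s2.2} {s2.3, s4.2} {s4.1} {s4.3} on (s4, s2); out.j = own outer ports
the subtree at w2 composes to {out.1, s1.2} {out.2} {out.3} {s1.1, s1.3, s3.1, s3.2, s3.3} {s2.1} {s2.2} {s2.3, s4.2} {s4.1} {s4.3} on (s1, s4, s2, s3); out.j = own outer ports


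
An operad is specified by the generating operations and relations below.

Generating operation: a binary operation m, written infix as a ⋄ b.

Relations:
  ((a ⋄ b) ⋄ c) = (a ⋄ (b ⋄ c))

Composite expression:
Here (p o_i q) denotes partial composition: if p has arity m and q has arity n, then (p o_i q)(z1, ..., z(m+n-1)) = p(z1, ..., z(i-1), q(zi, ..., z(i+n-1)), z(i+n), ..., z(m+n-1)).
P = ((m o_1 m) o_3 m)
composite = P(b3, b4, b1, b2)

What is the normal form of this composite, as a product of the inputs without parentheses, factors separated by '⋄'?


Under associativity of m, the answer is the b's in reading order.
(b3 ⋄ b4) flattens to b3 ⋄ b4
(b1 ⋄ b2) flattens to b1 ⋄ b2
((b3 ⋄ b4) ⋄ (b1 ⋄ b2)) flattens to b3 ⋄ b4 ⋄ b1 ⋄ b2

b3 ⋄ b4 ⋄ b1 ⋄ b2


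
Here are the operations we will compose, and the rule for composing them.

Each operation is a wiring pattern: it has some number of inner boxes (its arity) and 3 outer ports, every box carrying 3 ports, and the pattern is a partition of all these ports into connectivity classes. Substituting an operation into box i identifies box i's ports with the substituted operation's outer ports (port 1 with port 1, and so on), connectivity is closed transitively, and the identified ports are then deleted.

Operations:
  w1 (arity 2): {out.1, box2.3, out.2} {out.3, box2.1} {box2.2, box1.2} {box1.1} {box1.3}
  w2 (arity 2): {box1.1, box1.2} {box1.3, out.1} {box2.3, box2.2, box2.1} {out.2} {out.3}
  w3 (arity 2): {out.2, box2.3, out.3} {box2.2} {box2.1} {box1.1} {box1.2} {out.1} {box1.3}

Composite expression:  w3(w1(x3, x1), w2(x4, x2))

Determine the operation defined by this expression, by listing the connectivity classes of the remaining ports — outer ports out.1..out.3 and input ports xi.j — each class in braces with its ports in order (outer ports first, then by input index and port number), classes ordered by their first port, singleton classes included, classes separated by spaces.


{out.1} {out.2, out.3} {x1.1} {x1.2, x3.2} {x1.3} {x2.1, x2.2, x2.3} {x3.1} {x3.3} {x4.1, x4.2} {x4.3}

Treat the ports identified at w3 as solder joints: merge, then drop.
after w1, the pattern on (x3, x1) reads {out.1, out.2, x1.3} {out.3, x1.1} {x1.2, x3.2} {x3.1} {x3.3} (out.j = its outer ports)
after w2, the pattern on (x4, x2) reads {out.1, x4.3} {out.2} {out.3} {x2.1, x2.2, x2.3} {x4.1, x4.2} (out.j = its outer ports)
after w3, the pattern on (x3, x1, x4, x2) reads {out.1} {out.2, out.3} {x1.1} {x1.2, x3.2} {x1.3} {x2.1, x2.2, x2.3} {x3.1} {x3.3} {x4.1, x4.2} {x4.3} (out.j = its outer ports)


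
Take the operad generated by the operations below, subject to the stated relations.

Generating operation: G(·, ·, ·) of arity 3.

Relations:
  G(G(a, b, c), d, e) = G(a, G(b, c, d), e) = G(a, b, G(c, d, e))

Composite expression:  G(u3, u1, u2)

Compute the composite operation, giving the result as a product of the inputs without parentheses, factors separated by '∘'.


u3 ∘ u1 ∘ u2

All parenthesizations of G agree; list the u-inputs left to right.
G(u3, u1, u2) spells out as u3 ∘ u1 ∘ u2


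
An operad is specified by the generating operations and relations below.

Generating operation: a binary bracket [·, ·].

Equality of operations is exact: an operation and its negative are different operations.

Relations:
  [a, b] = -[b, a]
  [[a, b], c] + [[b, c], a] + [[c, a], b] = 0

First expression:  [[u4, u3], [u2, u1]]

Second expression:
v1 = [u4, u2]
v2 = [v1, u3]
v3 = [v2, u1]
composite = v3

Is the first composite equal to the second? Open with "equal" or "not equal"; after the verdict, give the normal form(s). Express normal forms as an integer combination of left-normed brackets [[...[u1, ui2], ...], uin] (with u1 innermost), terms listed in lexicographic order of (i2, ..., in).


not equal — first -[[[u1, u2], u3], u4] + [[[u1, u2], u4], u3], second [[[u1, u2], u4], u3] - [[[u1, u3], u2], u4] + [[[u1, u3], u4], u2] - [[[u1, u4], u2], u3]

Normal form of the first expression: -[[[u1, u2], u3], u4] + [[[u1, u2], u4], u3]
Normal form of the second expression: [[[u1, u2], u4], u3] - [[[u1, u3], u2], u4] + [[[u1, u3], u4], u2] - [[[u1, u4], u2], u3]
Different reductions; not equal.


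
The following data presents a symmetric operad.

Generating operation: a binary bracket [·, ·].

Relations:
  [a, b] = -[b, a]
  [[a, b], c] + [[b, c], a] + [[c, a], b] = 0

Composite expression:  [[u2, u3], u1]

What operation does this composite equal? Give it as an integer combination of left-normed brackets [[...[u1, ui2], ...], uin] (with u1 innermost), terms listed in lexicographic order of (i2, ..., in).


-[[u1, u2], u3] + [[u1, u3], u2]


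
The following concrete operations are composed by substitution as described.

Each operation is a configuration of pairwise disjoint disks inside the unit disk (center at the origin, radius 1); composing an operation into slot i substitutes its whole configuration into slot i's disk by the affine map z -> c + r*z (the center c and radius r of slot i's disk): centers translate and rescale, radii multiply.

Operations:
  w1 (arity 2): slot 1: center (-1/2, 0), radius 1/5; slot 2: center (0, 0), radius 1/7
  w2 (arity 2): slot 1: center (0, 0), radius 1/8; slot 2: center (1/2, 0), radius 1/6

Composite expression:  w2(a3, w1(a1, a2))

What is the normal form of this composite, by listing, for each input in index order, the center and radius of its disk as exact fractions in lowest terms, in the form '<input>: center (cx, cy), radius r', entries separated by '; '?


a1: center (5/12, 0), radius 1/30; a2: center (1/2, 0), radius 1/42; a3: center (0, 0), radius 1/8

Below w2, radii multiply path by path; the a-disk centers shift.
input a3: applying the 1 nested substitution gives center (0, 0), radius 1/8
input a1: applying the 2 nested substitutions gives center (5/12, 0), radius 1/30
input a2: applying the 2 nested substitutions gives center (1/2, 0), radius 1/42


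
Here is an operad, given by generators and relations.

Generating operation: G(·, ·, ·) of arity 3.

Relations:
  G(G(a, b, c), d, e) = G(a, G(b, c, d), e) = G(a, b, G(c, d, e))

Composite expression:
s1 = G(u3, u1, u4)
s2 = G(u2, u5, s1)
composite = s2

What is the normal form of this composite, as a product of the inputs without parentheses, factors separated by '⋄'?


Under associativity of G, the answer is the u's in reading order.
G(u3, u1, u4) linearizes to u3 ⋄ u1 ⋄ u4
G(u2, u5, G(u3, u1, u4)) linearizes to u2 ⋄ u5 ⋄ u3 ⋄ u1 ⋄ u4

u2 ⋄ u5 ⋄ u3 ⋄ u1 ⋄ u4


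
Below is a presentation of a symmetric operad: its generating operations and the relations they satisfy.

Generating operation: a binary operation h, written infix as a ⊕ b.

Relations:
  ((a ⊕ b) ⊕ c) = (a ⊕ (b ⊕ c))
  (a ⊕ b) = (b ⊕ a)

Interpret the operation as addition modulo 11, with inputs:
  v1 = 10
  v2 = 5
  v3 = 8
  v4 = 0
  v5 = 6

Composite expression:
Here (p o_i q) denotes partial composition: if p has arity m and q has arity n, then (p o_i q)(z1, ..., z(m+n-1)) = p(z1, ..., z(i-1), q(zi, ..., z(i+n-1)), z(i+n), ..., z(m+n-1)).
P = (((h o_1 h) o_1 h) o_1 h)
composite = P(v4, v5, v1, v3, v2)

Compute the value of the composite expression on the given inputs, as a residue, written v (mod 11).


7 (mod 11)


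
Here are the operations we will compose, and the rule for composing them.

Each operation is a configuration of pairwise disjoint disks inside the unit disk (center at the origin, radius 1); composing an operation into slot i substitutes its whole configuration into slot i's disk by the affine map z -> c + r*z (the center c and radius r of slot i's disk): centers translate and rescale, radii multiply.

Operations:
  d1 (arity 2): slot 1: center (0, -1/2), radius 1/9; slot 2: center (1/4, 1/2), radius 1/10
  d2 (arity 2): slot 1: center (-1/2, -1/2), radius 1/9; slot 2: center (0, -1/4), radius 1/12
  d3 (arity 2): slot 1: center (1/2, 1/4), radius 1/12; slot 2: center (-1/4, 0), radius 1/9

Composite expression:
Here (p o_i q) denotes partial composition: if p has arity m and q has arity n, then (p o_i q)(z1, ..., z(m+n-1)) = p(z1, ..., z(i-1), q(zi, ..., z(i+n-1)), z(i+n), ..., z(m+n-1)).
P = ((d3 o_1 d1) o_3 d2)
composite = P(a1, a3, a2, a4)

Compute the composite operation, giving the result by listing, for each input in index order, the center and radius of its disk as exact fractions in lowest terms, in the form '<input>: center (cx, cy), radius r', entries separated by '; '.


a1: center (1/2, 5/24), radius 1/108; a2: center (-11/36, -1/18), radius 1/81; a3: center (25/48, 7/24), radius 1/120; a4: center (-1/4, -1/36), radius 1/108


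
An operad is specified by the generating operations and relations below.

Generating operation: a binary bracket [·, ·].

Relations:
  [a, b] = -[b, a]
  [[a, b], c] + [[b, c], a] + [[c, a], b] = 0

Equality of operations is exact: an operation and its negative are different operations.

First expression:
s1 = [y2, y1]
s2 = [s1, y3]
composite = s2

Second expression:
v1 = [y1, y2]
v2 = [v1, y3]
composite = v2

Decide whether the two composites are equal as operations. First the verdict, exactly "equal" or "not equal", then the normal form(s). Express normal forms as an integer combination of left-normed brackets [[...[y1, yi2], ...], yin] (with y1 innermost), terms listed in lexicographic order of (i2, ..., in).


not equal; the first gives -[[y1, y2], y3] and the second [[y1, y2], y3]

In normal form, the first expression is -[[y1, y2], y3]
In normal form, the second expression is [[y1, y2], y3]
Distinct normal forms: not equal.


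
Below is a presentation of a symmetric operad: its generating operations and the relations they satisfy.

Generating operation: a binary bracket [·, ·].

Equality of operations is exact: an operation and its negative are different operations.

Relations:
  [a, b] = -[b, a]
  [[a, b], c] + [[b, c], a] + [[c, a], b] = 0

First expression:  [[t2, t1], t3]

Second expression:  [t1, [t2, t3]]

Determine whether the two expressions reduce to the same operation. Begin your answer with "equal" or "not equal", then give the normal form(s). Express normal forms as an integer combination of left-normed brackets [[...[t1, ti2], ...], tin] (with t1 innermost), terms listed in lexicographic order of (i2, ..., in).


not equal — first -[[t1, t2], t3], second [[t1, t2], t3] - [[t1, t3], t2]


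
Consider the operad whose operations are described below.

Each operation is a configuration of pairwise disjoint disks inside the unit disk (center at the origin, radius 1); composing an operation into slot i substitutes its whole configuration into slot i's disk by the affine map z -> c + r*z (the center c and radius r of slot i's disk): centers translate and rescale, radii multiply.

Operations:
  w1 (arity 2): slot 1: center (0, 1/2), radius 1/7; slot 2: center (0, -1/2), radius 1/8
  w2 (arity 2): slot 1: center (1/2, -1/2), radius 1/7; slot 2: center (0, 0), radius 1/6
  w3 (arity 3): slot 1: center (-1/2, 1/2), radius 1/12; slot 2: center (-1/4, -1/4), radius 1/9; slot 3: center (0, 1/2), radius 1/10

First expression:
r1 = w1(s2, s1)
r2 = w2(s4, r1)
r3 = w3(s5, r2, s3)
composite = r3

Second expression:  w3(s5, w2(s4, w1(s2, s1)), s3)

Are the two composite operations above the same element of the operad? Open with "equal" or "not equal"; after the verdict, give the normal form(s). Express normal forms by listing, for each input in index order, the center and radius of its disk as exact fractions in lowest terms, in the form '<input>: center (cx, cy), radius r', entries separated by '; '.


equal; both compose to s1: center (-1/4, -7/27), radius 1/432; s2: center (-1/4, -13/54), radius 1/378; s3: center (0, 1/2), radius 1/10; s4: center (-7/36, -11/36), radius 1/63; s5: center (-1/2, 1/2), radius 1/12

Normal form of the first expression: s1: center (-1/4, -7/27), radius 1/432; s2: center (-1/4, -13/54), radius 1/378; s3: center (0, 1/2), radius 1/10; s4: center (-7/36, -11/36), radius 1/63; s5: center (-1/2, 1/2), radius 1/12
Normal form of the second expression: s1: center (-1/4, -7/27), radius 1/432; s2: center (-1/4, -13/54), radius 1/378; s3: center (0, 1/2), radius 1/10; s4: center (-7/36, -11/36), radius 1/63; s5: center (-1/2, 1/2), radius 1/12
Both agree, so they are equal.


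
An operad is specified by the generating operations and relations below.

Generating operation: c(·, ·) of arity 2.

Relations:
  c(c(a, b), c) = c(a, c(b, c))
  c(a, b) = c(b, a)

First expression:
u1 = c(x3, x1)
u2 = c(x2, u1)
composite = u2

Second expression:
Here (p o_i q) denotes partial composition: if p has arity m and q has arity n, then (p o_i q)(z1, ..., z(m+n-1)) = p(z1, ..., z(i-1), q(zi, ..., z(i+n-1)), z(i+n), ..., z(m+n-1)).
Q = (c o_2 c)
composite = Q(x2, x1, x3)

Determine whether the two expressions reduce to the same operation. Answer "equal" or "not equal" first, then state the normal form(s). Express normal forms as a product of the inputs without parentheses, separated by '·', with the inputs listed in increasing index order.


equal — both sides give x1 · x2 · x3

The first expression reduces to x1 · x2 · x3
The second expression reduces to x1 · x2 · x3
One common form — equal.


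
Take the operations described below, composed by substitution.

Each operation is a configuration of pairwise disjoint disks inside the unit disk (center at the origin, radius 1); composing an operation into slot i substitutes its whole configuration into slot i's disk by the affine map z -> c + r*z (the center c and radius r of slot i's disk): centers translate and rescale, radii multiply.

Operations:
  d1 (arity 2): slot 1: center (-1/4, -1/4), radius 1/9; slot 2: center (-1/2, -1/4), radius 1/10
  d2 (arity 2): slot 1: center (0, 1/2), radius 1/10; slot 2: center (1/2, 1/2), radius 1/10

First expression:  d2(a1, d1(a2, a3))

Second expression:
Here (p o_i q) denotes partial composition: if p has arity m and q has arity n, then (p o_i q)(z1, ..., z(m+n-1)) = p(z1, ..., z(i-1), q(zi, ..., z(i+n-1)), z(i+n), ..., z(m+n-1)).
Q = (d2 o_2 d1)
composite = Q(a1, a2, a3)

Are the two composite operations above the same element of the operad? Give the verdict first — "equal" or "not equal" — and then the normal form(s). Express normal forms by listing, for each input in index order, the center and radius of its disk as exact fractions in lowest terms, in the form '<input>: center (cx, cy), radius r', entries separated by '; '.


In normal form, the first expression is a1: center (0, 1/2), radius 1/10; a2: center (19/40, 19/40), radius 1/90; a3: center (9/20, 19/40), radius 1/100
In normal form, the second expression is a1: center (0, 1/2), radius 1/10; a2: center (19/40, 19/40), radius 1/90; a3: center (9/20, 19/40), radius 1/100
The normal forms match — equal.

equal — both sides give a1: center (0, 1/2), radius 1/10; a2: center (19/40, 19/40), radius 1/90; a3: center (9/20, 19/40), radius 1/100


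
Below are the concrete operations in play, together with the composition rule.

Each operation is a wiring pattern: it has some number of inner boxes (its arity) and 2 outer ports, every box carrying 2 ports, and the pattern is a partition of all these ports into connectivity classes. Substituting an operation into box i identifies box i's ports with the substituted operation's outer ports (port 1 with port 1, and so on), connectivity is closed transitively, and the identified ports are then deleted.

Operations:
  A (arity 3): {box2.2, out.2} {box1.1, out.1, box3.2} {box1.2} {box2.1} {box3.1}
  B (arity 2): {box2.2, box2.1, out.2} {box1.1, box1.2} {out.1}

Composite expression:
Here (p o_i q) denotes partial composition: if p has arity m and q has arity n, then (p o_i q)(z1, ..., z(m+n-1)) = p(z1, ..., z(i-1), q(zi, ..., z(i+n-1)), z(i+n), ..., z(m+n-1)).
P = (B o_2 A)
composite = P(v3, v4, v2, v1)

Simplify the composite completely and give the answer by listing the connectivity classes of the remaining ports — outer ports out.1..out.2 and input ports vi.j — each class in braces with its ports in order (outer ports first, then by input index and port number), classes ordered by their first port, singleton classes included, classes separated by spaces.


Treat the ports identified at B as solder joints: merge, then drop.
A over (v4, v2, v1) gives {out.1, v1.2, v4.1} {out.2, v2.2} {v1.1} {v2.1} {v4.2}, out.j being that stage's outer ports
B over (v3, v4, v2, v1) gives {out.1} {out.2, v1.2, v2.2, v4.1} {v1.1} {v2.1} {v3.1, v3.2} {v4.2}, out.j being that stage's outer ports

{out.1} {out.2, v1.2, v2.2, v4.1} {v1.1} {v2.1} {v3.1, v3.2} {v4.2}


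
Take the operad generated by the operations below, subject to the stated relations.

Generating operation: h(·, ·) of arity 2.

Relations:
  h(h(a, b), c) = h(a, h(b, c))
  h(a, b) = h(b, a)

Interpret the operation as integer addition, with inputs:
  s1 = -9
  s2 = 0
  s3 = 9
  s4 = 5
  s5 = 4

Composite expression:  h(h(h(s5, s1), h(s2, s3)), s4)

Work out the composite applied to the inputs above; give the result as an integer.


h(s5, s1) = -5
h(s2, s3) = 9
h(h(s5, s1), h(s2, s3)) = 4
h(h(h(s5, s1), h(s2, s3)), s4) = 9

9
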